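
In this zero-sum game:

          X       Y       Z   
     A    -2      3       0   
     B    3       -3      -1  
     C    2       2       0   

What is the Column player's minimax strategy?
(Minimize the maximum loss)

Column should play Z, value = 0

Work:
Column player minimizes Row's maximum payoff:
Column X: max payoff to Row = 3
Column Y: max payoff to Row = 3
Column Z: max payoff to Row = 0
Minimum is 0, achieved by column Z.
Minimax strategy: Z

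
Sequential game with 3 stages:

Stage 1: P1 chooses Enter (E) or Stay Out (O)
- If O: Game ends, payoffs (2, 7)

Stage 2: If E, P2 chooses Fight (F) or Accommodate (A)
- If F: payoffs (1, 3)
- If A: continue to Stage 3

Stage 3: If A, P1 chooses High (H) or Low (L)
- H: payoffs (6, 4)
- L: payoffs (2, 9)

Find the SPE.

SPE: (E, A, H); Outcome (6, 4)

Work:
Stage 3: P1 chooses H (6 vs 2)
Stage 2: P2: F->3, A->4 (anticipating H). Choose A
Stage 1: P1: O->2, E->6 (anticipating A, H). Choose E
SPE path: E -> A -> H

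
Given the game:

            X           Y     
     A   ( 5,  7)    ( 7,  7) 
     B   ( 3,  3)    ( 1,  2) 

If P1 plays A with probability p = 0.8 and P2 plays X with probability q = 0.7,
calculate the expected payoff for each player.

E[P1] = 4.96, E[P2] = 6.14

Work:
E[P1] = p·q·π₁(A,X) + p·(1-q)·π₁(A,Y) + (1-p)·q·π₁(B,X) + (1-p)·(1-q)·π₁(B,Y)
= 0.8·0.7·5 + 0.8·0.3·7 + 0.2·0.7·3 + 0.2·0.3·1
= 4.96

E[P2] = 6.14 (similar calculation)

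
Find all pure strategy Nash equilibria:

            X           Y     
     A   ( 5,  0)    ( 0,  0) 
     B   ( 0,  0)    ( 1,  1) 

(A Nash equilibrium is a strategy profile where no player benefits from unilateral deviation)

Nash equilibrium: (A, X), (B, Y)

Work:
Best responses:
  P1 vs X: payoffs [5, 0] → best response A (payoff 5)
  P1 vs Y: payoffs [0, 1] → best response B (payoff 1)
  P2 vs A: payoffs [0, 0] → best response X/Y (payoff 0)
  P2 vs B: payoffs [0, 1] → best response Y (payoff 1)
Mutual best responses: (A,X), (B,Y) → Nash equilibria.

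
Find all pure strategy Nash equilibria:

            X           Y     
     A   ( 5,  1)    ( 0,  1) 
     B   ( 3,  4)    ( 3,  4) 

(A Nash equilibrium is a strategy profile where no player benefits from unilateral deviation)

Nash equilibrium: (A, X), (B, Y)

Work:
Best responses:
  P1 vs X: payoffs [5, 3] → best response A (payoff 5)
  P1 vs Y: payoffs [0, 3] → best response B (payoff 3)
  P2 vs A: payoffs [1, 1] → best response X/Y (payoff 1)
  P2 vs B: payoffs [4, 4] → best response X/Y (payoff 4)
Mutual best responses: (A,X), (B,Y) → Nash equilibria.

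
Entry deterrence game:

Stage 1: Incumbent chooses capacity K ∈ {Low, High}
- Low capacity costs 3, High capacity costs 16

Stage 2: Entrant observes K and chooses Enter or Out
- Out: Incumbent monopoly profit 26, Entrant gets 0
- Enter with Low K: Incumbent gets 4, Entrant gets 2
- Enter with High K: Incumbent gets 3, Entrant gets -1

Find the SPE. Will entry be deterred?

SPE: (High, Enter|Low, Out|High); Entry deterred. Incumbent net profit = 10

Work:
After Low K: Entrant enters (2 > 0)
After High K: Entrant stays out (-1 < 0)
Incumbent: Low → 4−3=1, High → 26−16=10
Incumbent chooses High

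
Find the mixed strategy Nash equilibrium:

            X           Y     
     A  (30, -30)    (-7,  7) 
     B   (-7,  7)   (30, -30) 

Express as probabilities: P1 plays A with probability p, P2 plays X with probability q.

p = 0.5, q = 0.5

Work:
Find probabilities that make opponent indifferent:
P2 chooses q to make P1 indifferent between A and B
P1 chooses p to make P2 indifferent between X and Y
Mixed NE: P1 plays (A: 0.5, B: 0.5), P2 plays (X: 0.5, Y: 0.5)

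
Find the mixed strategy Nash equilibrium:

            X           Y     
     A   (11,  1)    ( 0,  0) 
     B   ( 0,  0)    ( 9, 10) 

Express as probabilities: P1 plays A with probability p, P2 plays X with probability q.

p = 0.9091, q = 0.45

Work:
Find probabilities that make opponent indifferent:
P2 chooses q to make P1 indifferent between A and B
P1 chooses p to make P2 indifferent between X and Y
Mixed NE: P1 plays (A: 0.9091, B: 0.0909), P2 plays (X: 0.45, Y: 0.55)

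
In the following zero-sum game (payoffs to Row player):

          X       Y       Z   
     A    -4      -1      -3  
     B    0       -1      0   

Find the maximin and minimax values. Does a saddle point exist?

Maximin = -1, Minimax = -1, Saddle: True

Work:
Row minimums: [-4, -1] → maximin = -1
Column maximums: [0, -1, 0] → minimax = -1
Saddle point exists! Game value = -1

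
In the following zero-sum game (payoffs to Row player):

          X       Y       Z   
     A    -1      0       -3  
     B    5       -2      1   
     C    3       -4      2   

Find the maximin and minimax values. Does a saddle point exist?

Maximin = -2, Minimax = 0, Saddle: False

Work:
Row minimums: [-3, -2, -4] → maximin = -2
Column maximums: [5, 0, 2] → minimax = 0
No saddle point (maximin ≠ minimax). Mixed strategy needed.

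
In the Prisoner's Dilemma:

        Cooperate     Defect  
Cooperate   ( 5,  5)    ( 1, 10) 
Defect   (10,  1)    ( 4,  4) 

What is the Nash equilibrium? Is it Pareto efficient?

(Defect, Defect) is NE; not Pareto efficient

Work:
Defect dominates Cooperate for both players:
If P2 cooperates: Defect (10) > Cooperate (5)
If P2 defects: Defect (4) > Cooperate (1)
NE: (Defect, Defect) with payoff (4, 4)
But (Cooperate, Cooperate) = (5, 5) Pareto dominates (4, 4)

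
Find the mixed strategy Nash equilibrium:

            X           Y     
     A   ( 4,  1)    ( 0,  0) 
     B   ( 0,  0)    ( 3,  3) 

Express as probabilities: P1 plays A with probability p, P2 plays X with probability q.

p = 0.75, q = 0.4286

Work:
Find probabilities that make opponent indifferent:
P2 chooses q to make P1 indifferent between A and B
P1 chooses p to make P2 indifferent between X and Y
Mixed NE: P1 plays (A: 0.75, B: 0.25), P2 plays (X: 0.4286, Y: 0.5714)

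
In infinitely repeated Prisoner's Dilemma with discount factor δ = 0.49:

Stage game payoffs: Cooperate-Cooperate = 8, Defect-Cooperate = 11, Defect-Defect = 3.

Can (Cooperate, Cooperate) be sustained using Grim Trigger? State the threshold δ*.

δ* = 0.375; since δ = 0.49 ≥ 0.375, cooperation can be sustained

Work:
For Grim Trigger:
Cooperate forever: 8/(1-δ)
Defect then punished: 11 + 3·δ/(1-δ)
Need: 8/(1-δ) ≥ 11 + 3·δ/(1-δ)
Solving: δ ≥ (T-R)/(T-P) = (11-8)/(11-3) = 0.375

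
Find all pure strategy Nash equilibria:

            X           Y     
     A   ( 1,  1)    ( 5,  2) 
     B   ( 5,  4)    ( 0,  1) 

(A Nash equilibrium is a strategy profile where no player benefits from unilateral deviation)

Nash equilibrium: (A, Y), (B, X)

Work:
Best responses:
  P1 vs X: payoffs [1, 5] → best response B (payoff 5)
  P1 vs Y: payoffs [5, 0] → best response A (payoff 5)
  P2 vs A: payoffs [1, 2] → best response Y (payoff 2)
  P2 vs B: payoffs [4, 1] → best response X (payoff 4)
Mutual best responses: (A,Y), (B,X) → Nash equilibria.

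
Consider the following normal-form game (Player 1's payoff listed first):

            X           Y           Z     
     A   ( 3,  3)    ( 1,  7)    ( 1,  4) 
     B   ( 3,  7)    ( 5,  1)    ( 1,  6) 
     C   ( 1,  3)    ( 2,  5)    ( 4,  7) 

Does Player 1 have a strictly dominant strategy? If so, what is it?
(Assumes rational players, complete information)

No strictly dominant strategy exists for Player 1

Work:
A strategy strictly dominates another if it gives a strictly higher payoff against every opponent action. Compare each pair of P1's strategies column-by-column:
  A vs B: [3 vs 3, 1 vs 5, 1 vs 1] → A does not strictly dominate B (column X: 3 ≤ 3)
  A vs C: [3 vs 1, 1 vs 2, 1 vs 4] → A does not strictly dominate C (column Y: 1 ≤ 2)
  B vs A: [3 vs 3, 5 vs 1, 1 vs 1] → B does not strictly dominate A (column X: 3 ≤ 3)
  B vs C: [3 vs 1, 5 vs 2, 1 vs 4] → B does not strictly dominate C (column Z: 1 ≤ 4)
  C vs A: [1 vs 3, 2 vs 1, 4 vs 1] → C does not strictly dominate A (column X: 1 ≤ 3)
  C vs B: [1 vs 3, 2 vs 5, 4 vs 1] → C does not strictly dominate B (column X: 1 ≤ 3)
No single strategy strictly dominates all others → no strictly dominant strategy.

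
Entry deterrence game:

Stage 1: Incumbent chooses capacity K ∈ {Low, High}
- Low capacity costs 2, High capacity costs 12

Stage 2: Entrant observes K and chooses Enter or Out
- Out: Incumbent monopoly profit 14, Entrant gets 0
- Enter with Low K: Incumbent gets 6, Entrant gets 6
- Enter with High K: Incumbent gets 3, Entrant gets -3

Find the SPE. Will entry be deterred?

SPE: (Low, Enter|Low, Out|High); Entry not deterred. Incumbent net profit = 4, Entrant gets 6

Work:
After Low K: Entrant enters (6 > 0)
After High K: Entrant stays out (-3 < 0)
Incumbent: Low → 6−2=4, High → 14−12=2
Incumbent chooses Low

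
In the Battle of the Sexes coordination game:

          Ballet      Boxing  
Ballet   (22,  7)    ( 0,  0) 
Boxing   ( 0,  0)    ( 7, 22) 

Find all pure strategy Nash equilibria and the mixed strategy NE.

Pure NE: (Ballet, Ballet) and (Boxing, Boxing); Mixed NE: p = 0.7586, q = 0.2414

Work:
Check pure NE:
(Ballet, Ballet): (22, 7) - no unilateral deviation beneficial
(Boxing, Boxing): (7, 22) - no unilateral deviation beneficial
Mixed NE: P1 plays Ballet with p = 0.7586, P2 plays Ballet with q = 0.2414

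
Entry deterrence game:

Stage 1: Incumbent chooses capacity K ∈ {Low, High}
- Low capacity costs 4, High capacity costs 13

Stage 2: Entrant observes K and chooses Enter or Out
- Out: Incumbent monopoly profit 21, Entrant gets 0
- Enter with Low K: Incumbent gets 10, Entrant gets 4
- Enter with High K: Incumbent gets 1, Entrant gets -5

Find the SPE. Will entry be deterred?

SPE: (High, Enter|Low, Out|High); Entry deterred. Incumbent net profit = 8

Work:
After Low K: Entrant enters (4 > 0)
After High K: Entrant stays out (-5 < 0)
Incumbent: Low → 10−4=6, High → 21−13=8
Incumbent chooses High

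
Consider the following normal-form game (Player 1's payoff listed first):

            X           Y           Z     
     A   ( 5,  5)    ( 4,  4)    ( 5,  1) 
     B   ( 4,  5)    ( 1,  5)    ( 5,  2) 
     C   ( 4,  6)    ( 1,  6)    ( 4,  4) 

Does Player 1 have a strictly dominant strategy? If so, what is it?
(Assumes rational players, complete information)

No strictly dominant strategy exists for Player 1

Work:
A strategy strictly dominates another if it gives a strictly higher payoff against every opponent action. Compare each pair of P1's strategies column-by-column:
  A vs B: [5 vs 4, 4 vs 1, 5 vs 5] → A does not strictly dominate B (column Z: 5 ≤ 5)
  A vs C: [5 vs 4, 4 vs 1, 5 vs 4] → A strictly dominates C
  B vs A: [4 vs 5, 1 vs 4, 5 vs 5] → B does not strictly dominate A (column X: 4 ≤ 5)
  B vs C: [4 vs 4, 1 vs 1, 5 vs 4] → B does not strictly dominate C (column X: 4 ≤ 4)
  C vs A: [4 vs 5, 1 vs 4, 4 vs 5] → C does not strictly dominate A (column X: 4 ≤ 5)
  C vs B: [4 vs 4, 1 vs 1, 4 vs 5] → C does not strictly dominate B (column X: 4 ≤ 4)
No single strategy strictly dominates all others → no strictly dominant strategy.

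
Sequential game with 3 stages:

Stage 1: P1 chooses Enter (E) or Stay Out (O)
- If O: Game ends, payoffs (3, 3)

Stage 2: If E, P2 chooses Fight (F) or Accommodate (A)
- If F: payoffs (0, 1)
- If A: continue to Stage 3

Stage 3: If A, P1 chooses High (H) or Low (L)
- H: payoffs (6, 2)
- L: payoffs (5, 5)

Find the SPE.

SPE: (E, A, H); Outcome (6, 2)

Work:
Stage 3: P1 chooses H (6 vs 5)
Stage 2: P2: F->1, A->2 (anticipating H). Choose A
Stage 1: P1: O->3, E->6 (anticipating A, H). Choose E
SPE path: E -> A -> H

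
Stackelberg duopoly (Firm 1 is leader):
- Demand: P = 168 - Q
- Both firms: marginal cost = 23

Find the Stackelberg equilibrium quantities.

q₁* (leader) = 72.5, q₂* (follower) = 36.25

Work:
Follower's reaction: q₂ = (a - c - q₁)/2
Leader substitutes: π₁ = q₁·(a - q₁ - (a-c-q₁)/2 - c)
FOC: q₁* = (168 - 23)/2 = 72.50
Then: q₂* = (168 - 23 - 72.5)/2 = 36.25
Leader has first-mover advantage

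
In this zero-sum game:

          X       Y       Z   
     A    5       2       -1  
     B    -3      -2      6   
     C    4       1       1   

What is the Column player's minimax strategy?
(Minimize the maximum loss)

Column should play Y, value = 2

Work:
Column player minimizes Row's maximum payoff:
Column X: max payoff to Row = 5
Column Y: max payoff to Row = 2
Column Z: max payoff to Row = 6
Minimum is 2, achieved by column Y.
Minimax strategy: Y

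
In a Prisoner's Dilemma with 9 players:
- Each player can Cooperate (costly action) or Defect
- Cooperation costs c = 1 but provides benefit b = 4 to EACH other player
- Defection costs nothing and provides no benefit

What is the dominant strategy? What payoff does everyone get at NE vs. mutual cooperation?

Dominant: Defect; NE payoff = 0; Coop payoff = 31

Work:
Defect dominates (saves cost c = 1, benefit to others is external)
NE: All defect → everyone gets 0
If all cooperate: each receives (8)×4 - 1 = 31
Social dilemma: 31 > 0 but NE gives 0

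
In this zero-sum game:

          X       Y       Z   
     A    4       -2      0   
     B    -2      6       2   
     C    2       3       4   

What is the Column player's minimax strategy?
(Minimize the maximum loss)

Column should play X or Z (all achieve the minimum), value = 4

Work:
Column player minimizes Row's maximum payoff:
Column X: max payoff to Row = 4
Column Y: max payoff to Row = 6
Column Z: max payoff to Row = 4
Minimum is 4, achieved by columns X, Z (tied).
Each of X or Z is a minimax strategy.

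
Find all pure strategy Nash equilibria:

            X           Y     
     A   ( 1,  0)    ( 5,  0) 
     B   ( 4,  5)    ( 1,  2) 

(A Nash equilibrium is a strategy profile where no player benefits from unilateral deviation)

Nash equilibrium: (A, Y), (B, X)

Work:
Best responses:
  P1 vs X: payoffs [1, 4] → best response B (payoff 4)
  P1 vs Y: payoffs [5, 1] → best response A (payoff 5)
  P2 vs A: payoffs [0, 0] → best response X/Y (payoff 0)
  P2 vs B: payoffs [5, 2] → best response X (payoff 5)
Mutual best responses: (A,Y), (B,X) → Nash equilibria.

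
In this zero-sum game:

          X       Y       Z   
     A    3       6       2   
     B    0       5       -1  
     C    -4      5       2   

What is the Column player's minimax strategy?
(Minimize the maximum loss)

Column should play Z, value = 2

Work:
Column player minimizes Row's maximum payoff:
Column X: max payoff to Row = 3
Column Y: max payoff to Row = 6
Column Z: max payoff to Row = 2
Minimum is 2, achieved by column Z.
Minimax strategy: Z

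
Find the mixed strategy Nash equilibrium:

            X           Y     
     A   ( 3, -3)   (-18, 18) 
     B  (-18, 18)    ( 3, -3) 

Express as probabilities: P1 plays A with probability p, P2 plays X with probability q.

p = 0.5, q = 0.5

Work:
Find probabilities that make opponent indifferent:
P2 chooses q to make P1 indifferent between A and B
P1 chooses p to make P2 indifferent between X and Y
Mixed NE: P1 plays (A: 0.5, B: 0.5), P2 plays (X: 0.5, Y: 0.5)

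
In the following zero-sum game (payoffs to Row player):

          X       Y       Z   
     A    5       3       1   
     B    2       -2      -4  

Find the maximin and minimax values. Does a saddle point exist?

Maximin = 1, Minimax = 1, Saddle: True

Work:
Row minimums: [1, -4] → maximin = 1
Column maximums: [5, 3, 1] → minimax = 1
Saddle point exists! Game value = 1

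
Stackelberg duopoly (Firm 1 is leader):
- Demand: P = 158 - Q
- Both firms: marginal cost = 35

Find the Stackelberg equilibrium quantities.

q₁* (leader) = 61.5, q₂* (follower) = 30.75

Work:
Follower's reaction: q₂ = (a - c - q₁)/2
Leader substitutes: π₁ = q₁·(a - q₁ - (a-c-q₁)/2 - c)
FOC: q₁* = (158 - 35)/2 = 61.50
Then: q₂* = (158 - 35 - 61.5)/2 = 30.75
Leader has first-mover advantage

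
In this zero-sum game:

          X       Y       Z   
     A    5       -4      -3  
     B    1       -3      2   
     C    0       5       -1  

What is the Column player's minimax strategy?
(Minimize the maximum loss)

Column should play Z, value = 2

Work:
Column player minimizes Row's maximum payoff:
Column X: max payoff to Row = 5
Column Y: max payoff to Row = 5
Column Z: max payoff to Row = 2
Minimum is 2, achieved by column Z.
Minimax strategy: Z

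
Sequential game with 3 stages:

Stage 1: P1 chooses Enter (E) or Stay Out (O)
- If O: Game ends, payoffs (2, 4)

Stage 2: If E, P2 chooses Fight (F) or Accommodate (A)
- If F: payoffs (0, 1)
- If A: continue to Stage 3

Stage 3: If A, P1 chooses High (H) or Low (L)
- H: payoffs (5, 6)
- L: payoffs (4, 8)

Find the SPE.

SPE: (E, A, H); Outcome (5, 6)

Work:
Stage 3: P1 chooses H (5 vs 4)
Stage 2: P2: F->1, A->6 (anticipating H). Choose A
Stage 1: P1: O->2, E->5 (anticipating A, H). Choose E
SPE path: E -> A -> H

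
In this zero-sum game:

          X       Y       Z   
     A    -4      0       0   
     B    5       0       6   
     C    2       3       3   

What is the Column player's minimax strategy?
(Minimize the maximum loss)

Column should play Y, value = 3

Work:
Column player minimizes Row's maximum payoff:
Column X: max payoff to Row = 5
Column Y: max payoff to Row = 3
Column Z: max payoff to Row = 6
Minimum is 3, achieved by column Y.
Minimax strategy: Y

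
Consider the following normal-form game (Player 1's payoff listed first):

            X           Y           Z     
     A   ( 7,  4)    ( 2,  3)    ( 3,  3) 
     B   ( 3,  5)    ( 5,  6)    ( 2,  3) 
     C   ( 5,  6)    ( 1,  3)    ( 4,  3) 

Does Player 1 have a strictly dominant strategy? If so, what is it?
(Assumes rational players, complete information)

No strictly dominant strategy exists for Player 1

Work:
A strategy strictly dominates another if it gives a strictly higher payoff against every opponent action. Compare each pair of P1's strategies column-by-column:
  A vs B: [7 vs 3, 2 vs 5, 3 vs 2] → A does not strictly dominate B (column Y: 2 ≤ 5)
  A vs C: [7 vs 5, 2 vs 1, 3 vs 4] → A does not strictly dominate C (column Z: 3 ≤ 4)
  B vs A: [3 vs 7, 5 vs 2, 2 vs 3] → B does not strictly dominate A (column X: 3 ≤ 7)
  B vs C: [3 vs 5, 5 vs 1, 2 vs 4] → B does not strictly dominate C (column X: 3 ≤ 5)
  C vs A: [5 vs 7, 1 vs 2, 4 vs 3] → C does not strictly dominate A (column X: 5 ≤ 7)
  C vs B: [5 vs 3, 1 vs 5, 4 vs 2] → C does not strictly dominate B (column Y: 1 ≤ 5)
No single strategy strictly dominates all others → no strictly dominant strategy.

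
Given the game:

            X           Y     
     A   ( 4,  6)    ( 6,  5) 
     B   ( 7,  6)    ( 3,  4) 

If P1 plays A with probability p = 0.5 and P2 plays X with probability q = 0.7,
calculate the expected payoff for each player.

E[P1] = 5.2, E[P2] = 5.55

Work:
E[P1] = p·q·π₁(A,X) + p·(1-q)·π₁(A,Y) + (1-p)·q·π₁(B,X) + (1-p)·(1-q)·π₁(B,Y)
= 0.5·0.7·4 + 0.5·0.3·6 + 0.5·0.7·7 + 0.5·0.3·3
= 5.2

E[P2] = 5.55 (similar calculation)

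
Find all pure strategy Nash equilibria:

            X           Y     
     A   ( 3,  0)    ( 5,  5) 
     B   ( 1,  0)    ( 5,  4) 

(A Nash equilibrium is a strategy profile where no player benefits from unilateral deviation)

Nash equilibrium: (A, Y), (B, Y)

Work:
Best responses:
  P1 vs X: payoffs [3, 1] → best response A (payoff 3)
  P1 vs Y: payoffs [5, 5] → best response A/B (payoff 5)
  P2 vs A: payoffs [0, 5] → best response Y (payoff 5)
  P2 vs B: payoffs [0, 4] → best response Y (payoff 4)
Mutual best responses: (A,Y), (B,Y) → Nash equilibria.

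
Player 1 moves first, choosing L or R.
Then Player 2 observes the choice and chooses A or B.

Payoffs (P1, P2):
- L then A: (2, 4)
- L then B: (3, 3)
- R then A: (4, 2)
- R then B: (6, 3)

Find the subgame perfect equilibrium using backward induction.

P1 plays R, P2 plays A after L and B after R; Payoff (6, 3)

Work:
Backward induction:
After L: P2 chooses A → P1 gets 2
After R: P2 chooses B → P1 gets 6
P1 chooses R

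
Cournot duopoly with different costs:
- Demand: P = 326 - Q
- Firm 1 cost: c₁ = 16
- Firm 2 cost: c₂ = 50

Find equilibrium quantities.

q₁* = 114.67, q₂* = 80.67

Work:
Reaction: q₁ = (326 - 16 - q₂)/2
Reaction: q₂ = (326 - 50 - q₁)/2
Solve simultaneously:
q₁* = (326 - 2×16 + 50)/3 = 114.67
q₂* = (326 - 2×50 + 16)/3 = 80.67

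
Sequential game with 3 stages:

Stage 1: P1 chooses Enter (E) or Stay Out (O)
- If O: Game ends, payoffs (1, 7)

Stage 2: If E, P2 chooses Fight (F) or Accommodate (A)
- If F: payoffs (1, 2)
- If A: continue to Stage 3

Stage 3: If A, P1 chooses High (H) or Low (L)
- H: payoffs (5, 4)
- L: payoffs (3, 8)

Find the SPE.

SPE: (E, A, H); Outcome (5, 4)

Work:
Stage 3: P1 chooses H (5 vs 3)
Stage 2: P2: F->2, A->4 (anticipating H). Choose A
Stage 1: P1: O->1, E->5 (anticipating A, H). Choose E
SPE path: E -> A -> H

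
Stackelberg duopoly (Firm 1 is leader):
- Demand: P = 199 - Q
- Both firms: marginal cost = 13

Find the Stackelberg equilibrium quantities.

q₁* (leader) = 93.0, q₂* (follower) = 46.5

Work:
Follower's reaction: q₂ = (a - c - q₁)/2
Leader substitutes: π₁ = q₁·(a - q₁ - (a-c-q₁)/2 - c)
FOC: q₁* = (199 - 13)/2 = 93.00
Then: q₂* = (199 - 13 - 93.0)/2 = 46.50
Leader has first-mover advantage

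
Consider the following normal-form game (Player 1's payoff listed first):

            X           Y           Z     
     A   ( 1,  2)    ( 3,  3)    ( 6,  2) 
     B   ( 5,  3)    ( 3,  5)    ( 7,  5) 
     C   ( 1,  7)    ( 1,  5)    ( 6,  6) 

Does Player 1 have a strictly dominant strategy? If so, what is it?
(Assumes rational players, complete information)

No strictly dominant strategy exists for Player 1

Work:
A strategy strictly dominates another if it gives a strictly higher payoff against every opponent action. Compare each pair of P1's strategies column-by-column:
  A vs B: [1 vs 5, 3 vs 3, 6 vs 7] → A does not strictly dominate B (column X: 1 ≤ 5)
  A vs C: [1 vs 1, 3 vs 1, 6 vs 6] → A does not strictly dominate C (column X: 1 ≤ 1)
  B vs A: [5 vs 1, 3 vs 3, 7 vs 6] → B does not strictly dominate A (column Y: 3 ≤ 3)
  B vs C: [5 vs 1, 3 vs 1, 7 vs 6] → B strictly dominates C
  C vs A: [1 vs 1, 1 vs 3, 6 vs 6] → C does not strictly dominate A (column X: 1 ≤ 1)
  C vs B: [1 vs 5, 1 vs 3, 6 vs 7] → C does not strictly dominate B (column X: 1 ≤ 5)
No single strategy strictly dominates all others → no strictly dominant strategy.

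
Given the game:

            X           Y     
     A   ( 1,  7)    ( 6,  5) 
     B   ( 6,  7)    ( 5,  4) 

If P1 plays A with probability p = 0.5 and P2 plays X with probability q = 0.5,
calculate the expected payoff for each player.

E[P1] = 4.5, E[P2] = 5.75

Work:
E[P1] = p·q·π₁(A,X) + p·(1-q)·π₁(A,Y) + (1-p)·q·π₁(B,X) + (1-p)·(1-q)·π₁(B,Y)
= 0.5·0.5·1 + 0.5·0.5·6 + 0.5·0.5·6 + 0.5·0.5·5
= 4.5

E[P2] = 5.75 (similar calculation)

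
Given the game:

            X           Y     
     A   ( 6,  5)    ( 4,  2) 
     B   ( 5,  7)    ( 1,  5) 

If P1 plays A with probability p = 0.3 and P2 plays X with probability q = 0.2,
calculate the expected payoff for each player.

E[P1] = 2.58, E[P2] = 4.56

Work:
E[P1] = p·q·π₁(A,X) + p·(1-q)·π₁(A,Y) + (1-p)·q·π₁(B,X) + (1-p)·(1-q)·π₁(B,Y)
= 0.3·0.2·6 + 0.3·0.8·4 + 0.7·0.2·5 + 0.7·0.8·1
= 2.58

E[P2] = 4.56 (similar calculation)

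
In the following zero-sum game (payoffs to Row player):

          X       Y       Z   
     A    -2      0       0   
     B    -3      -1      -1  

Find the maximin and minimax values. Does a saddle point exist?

Maximin = -2, Minimax = -2, Saddle: True

Work:
Row minimums: [-2, -3] → maximin = -2
Column maximums: [-2, 0, 0] → minimax = -2
Saddle point exists! Game value = -2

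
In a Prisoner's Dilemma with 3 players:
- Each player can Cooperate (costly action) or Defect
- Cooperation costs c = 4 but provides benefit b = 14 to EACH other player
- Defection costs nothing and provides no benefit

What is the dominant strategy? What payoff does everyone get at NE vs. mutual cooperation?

Dominant: Defect; NE payoff = 0; Coop payoff = 24

Work:
Defect dominates (saves cost c = 4, benefit to others is external)
NE: All defect → everyone gets 0
If all cooperate: each receives (2)×14 - 4 = 24
Social dilemma: 24 > 0 but NE gives 0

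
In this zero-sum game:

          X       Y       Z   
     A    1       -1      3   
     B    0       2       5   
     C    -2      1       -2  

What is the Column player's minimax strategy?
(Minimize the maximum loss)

Column should play X, value = 1

Work:
Column player minimizes Row's maximum payoff:
Column X: max payoff to Row = 1
Column Y: max payoff to Row = 2
Column Z: max payoff to Row = 5
Minimum is 1, achieved by column X.
Minimax strategy: X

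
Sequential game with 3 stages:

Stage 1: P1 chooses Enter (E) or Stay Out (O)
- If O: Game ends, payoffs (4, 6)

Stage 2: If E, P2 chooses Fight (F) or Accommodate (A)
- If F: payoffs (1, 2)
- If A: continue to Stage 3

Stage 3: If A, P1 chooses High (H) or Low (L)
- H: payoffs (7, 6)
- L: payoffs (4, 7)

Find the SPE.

SPE: (E, A, H); Outcome (7, 6)

Work:
Stage 3: P1 chooses H (7 vs 4)
Stage 2: P2: F->2, A->6 (anticipating H). Choose A
Stage 1: P1: O->4, E->7 (anticipating A, H). Choose E
SPE path: E -> A -> H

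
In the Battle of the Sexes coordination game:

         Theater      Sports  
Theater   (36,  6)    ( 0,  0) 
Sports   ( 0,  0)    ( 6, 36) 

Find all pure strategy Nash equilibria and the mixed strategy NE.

Pure NE: (Theater, Theater) and (Sports, Sports); Mixed NE: p = 0.8571, q = 0.1429

Work:
Check pure NE:
(Theater, Theater): (36, 6) - no unilateral deviation beneficial
(Sports, Sports): (6, 36) - no unilateral deviation beneficial
Mixed NE: P1 plays Theater with p = 0.8571, P2 plays Theater with q = 0.1429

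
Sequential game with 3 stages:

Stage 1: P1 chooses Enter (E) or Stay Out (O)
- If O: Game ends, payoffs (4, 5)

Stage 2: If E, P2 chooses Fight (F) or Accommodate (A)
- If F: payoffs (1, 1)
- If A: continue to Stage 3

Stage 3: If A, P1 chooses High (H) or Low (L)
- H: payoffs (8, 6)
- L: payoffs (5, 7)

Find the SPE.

SPE: (E, A, H); Outcome (8, 6)

Work:
Stage 3: P1 chooses H (8 vs 5)
Stage 2: P2: F->1, A->6 (anticipating H). Choose A
Stage 1: P1: O->4, E->8 (anticipating A, H). Choose E
SPE path: E -> A -> H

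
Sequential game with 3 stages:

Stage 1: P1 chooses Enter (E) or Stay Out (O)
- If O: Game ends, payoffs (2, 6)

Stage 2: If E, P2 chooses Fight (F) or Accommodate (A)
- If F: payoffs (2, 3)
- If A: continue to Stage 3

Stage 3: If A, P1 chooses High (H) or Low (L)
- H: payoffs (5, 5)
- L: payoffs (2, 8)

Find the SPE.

SPE: (E, A, H); Outcome (5, 5)

Work:
Stage 3: P1 chooses H (5 vs 2)
Stage 2: P2: F->3, A->5 (anticipating H). Choose A
Stage 1: P1: O->2, E->5 (anticipating A, H). Choose E
SPE path: E -> A -> H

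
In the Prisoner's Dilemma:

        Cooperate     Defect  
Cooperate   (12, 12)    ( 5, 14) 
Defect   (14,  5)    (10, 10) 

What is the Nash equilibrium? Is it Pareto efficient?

(Defect, Defect) is NE; not Pareto efficient

Work:
Defect dominates Cooperate for both players:
If P2 cooperates: Defect (14) > Cooperate (12)
If P2 defects: Defect (10) > Cooperate (5)
NE: (Defect, Defect) with payoff (10, 10)
But (Cooperate, Cooperate) = (12, 12) Pareto dominates (10, 10)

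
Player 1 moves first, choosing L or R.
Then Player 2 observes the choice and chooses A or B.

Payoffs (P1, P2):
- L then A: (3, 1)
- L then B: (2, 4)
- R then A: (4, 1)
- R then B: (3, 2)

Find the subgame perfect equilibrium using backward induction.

P1 plays R, P2 plays B after L and B after R; Payoff (3, 2)

Work:
Backward induction:
After L: P2 chooses B → P1 gets 2
After R: P2 chooses B → P1 gets 3
P1 chooses R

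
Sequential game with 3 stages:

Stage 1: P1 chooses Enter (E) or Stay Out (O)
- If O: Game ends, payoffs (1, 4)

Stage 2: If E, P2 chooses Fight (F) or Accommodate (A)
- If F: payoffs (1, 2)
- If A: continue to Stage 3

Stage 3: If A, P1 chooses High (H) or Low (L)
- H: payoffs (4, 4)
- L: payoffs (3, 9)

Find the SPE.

SPE: (E, A, H); Outcome (4, 4)

Work:
Stage 3: P1 chooses H (4 vs 3)
Stage 2: P2: F->2, A->4 (anticipating H). Choose A
Stage 1: P1: O->1, E->4 (anticipating A, H). Choose E
SPE path: E -> A -> H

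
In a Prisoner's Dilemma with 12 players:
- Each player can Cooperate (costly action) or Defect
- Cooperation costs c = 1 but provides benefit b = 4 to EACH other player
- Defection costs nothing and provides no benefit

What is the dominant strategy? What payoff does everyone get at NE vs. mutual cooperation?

Dominant: Defect; NE payoff = 0; Coop payoff = 43

Work:
Defect dominates (saves cost c = 1, benefit to others is external)
NE: All defect → everyone gets 0
If all cooperate: each receives (11)×4 - 1 = 43
Social dilemma: 43 > 0 but NE gives 0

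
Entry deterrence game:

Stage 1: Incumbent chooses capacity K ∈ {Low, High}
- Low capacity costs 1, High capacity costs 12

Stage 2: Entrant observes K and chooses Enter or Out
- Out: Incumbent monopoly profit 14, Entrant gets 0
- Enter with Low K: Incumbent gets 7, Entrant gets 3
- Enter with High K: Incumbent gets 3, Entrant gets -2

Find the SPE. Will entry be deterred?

SPE: (Low, Enter|Low, Out|High); Entry not deterred. Incumbent net profit = 6, Entrant gets 3

Work:
After Low K: Entrant enters (3 > 0)
After High K: Entrant stays out (-2 < 0)
Incumbent: Low → 7−1=6, High → 14−12=2
Incumbent chooses Low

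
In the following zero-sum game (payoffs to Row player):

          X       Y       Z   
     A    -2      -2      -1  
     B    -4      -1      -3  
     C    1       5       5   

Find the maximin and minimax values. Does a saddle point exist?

Maximin = 1, Minimax = 1, Saddle: True

Work:
Row minimums: [-2, -4, 1] → maximin = 1
Column maximums: [1, 5, 5] → minimax = 1
Saddle point exists! Game value = 1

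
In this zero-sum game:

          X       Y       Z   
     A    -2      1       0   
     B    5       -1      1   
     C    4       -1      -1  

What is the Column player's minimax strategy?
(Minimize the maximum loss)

Column should play Y or Z (all achieve the minimum), value = 1

Work:
Column player minimizes Row's maximum payoff:
Column X: max payoff to Row = 5
Column Y: max payoff to Row = 1
Column Z: max payoff to Row = 1
Minimum is 1, achieved by columns Y, Z (tied).
Each of Y or Z is a minimax strategy.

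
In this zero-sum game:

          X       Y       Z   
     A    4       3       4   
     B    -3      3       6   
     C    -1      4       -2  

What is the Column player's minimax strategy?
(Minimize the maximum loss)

Column should play X or Y (all achieve the minimum), value = 4

Work:
Column player minimizes Row's maximum payoff:
Column X: max payoff to Row = 4
Column Y: max payoff to Row = 4
Column Z: max payoff to Row = 6
Minimum is 4, achieved by columns X, Y (tied).
Each of X or Y is a minimax strategy.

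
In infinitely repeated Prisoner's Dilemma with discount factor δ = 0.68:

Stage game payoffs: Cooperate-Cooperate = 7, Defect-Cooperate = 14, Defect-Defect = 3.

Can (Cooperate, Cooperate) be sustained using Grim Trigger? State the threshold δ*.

δ* = 0.6364; since δ = 0.68 ≥ 0.6364, cooperation can be sustained

Work:
For Grim Trigger:
Cooperate forever: 7/(1-δ)
Defect then punished: 14 + 3·δ/(1-δ)
Need: 7/(1-δ) ≥ 14 + 3·δ/(1-δ)
Solving: δ ≥ (T-R)/(T-P) = (14-7)/(14-3) = 0.6364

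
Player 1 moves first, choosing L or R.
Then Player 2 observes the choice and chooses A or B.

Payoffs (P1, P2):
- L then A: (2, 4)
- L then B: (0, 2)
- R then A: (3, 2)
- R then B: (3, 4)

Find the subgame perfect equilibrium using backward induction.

P1 plays R, P2 plays A after L and B after R; Payoff (3, 4)

Work:
Backward induction:
After L: P2 chooses A → P1 gets 2
After R: P2 chooses B → P1 gets 3
P1 chooses R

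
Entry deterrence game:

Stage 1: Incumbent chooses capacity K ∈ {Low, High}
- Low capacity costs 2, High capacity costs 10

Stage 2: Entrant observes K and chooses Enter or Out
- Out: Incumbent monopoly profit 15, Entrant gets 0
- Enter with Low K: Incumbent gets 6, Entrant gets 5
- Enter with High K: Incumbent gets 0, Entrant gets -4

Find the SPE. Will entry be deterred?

SPE: (High, Enter|Low, Out|High); Entry deterred. Incumbent net profit = 5

Work:
After Low K: Entrant enters (5 > 0)
After High K: Entrant stays out (-4 < 0)
Incumbent: Low → 6−2=4, High → 15−10=5
Incumbent chooses High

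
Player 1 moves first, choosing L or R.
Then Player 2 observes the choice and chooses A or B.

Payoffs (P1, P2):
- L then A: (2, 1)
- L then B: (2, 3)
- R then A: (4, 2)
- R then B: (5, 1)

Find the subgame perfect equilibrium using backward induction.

P1 plays R, P2 plays B after L and A after R; Payoff (4, 2)

Work:
Backward induction:
After L: P2 chooses B → P1 gets 2
After R: P2 chooses A → P1 gets 4
P1 chooses R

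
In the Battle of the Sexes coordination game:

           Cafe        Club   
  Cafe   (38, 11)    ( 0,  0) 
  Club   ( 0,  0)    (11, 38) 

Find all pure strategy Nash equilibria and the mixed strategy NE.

Pure NE: (Cafe, Cafe) and (Club, Club); Mixed NE: p = 0.7755, q = 0.2245

Work:
Check pure NE:
(Cafe, Cafe): (38, 11) - no unilateral deviation beneficial
(Club, Club): (11, 38) - no unilateral deviation beneficial
Mixed NE: P1 plays Cafe with p = 0.7755, P2 plays Cafe with q = 0.2245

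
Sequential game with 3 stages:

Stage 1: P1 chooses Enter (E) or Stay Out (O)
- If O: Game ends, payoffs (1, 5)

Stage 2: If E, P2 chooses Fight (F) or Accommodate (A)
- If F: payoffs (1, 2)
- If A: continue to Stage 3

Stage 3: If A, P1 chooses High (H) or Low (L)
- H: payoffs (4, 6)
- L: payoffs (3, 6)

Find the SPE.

SPE: (E, A, H); Outcome (4, 6)

Work:
Stage 3: P1 chooses H (4 vs 3)
Stage 2: P2: F->2, A->6 (anticipating H). Choose A
Stage 1: P1: O->1, E->4 (anticipating A, H). Choose E
SPE path: E -> A -> H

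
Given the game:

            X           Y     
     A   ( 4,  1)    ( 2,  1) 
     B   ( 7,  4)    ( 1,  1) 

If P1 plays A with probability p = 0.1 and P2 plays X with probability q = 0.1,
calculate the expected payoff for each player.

E[P1] = 1.66, E[P2] = 1.27

Work:
E[P1] = p·q·π₁(A,X) + p·(1-q)·π₁(A,Y) + (1-p)·q·π₁(B,X) + (1-p)·(1-q)·π₁(B,Y)
= 0.1·0.1·4 + 0.1·0.9·2 + 0.9·0.1·7 + 0.9·0.9·1
= 1.66

E[P2] = 1.27 (similar calculation)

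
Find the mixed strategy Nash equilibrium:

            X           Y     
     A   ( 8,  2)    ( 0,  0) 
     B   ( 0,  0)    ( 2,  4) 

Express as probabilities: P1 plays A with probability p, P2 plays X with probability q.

p = 0.6667, q = 0.2

Work:
Find probabilities that make opponent indifferent:
P2 chooses q to make P1 indifferent between A and B
P1 chooses p to make P2 indifferent between X and Y
Mixed NE: P1 plays (A: 0.6667, B: 0.3333), P2 plays (X: 0.2, Y: 0.8)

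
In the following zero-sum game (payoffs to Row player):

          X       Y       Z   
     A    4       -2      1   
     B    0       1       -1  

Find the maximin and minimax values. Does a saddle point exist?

Maximin = -1, Minimax = 1, Saddle: False

Work:
Row minimums: [-2, -1] → maximin = -1
Column maximums: [4, 1, 1] → minimax = 1
No saddle point (maximin ≠ minimax). Mixed strategy needed.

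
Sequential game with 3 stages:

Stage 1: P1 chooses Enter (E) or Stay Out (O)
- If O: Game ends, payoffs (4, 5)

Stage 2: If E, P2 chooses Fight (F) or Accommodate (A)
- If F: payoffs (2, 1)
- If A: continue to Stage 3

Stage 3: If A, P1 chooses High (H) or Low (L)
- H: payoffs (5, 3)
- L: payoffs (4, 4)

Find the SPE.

SPE: (E, A, H); Outcome (5, 3)

Work:
Stage 3: P1 chooses H (5 vs 4)
Stage 2: P2: F->1, A->3 (anticipating H). Choose A
Stage 1: P1: O->4, E->5 (anticipating A, H). Choose E
SPE path: E -> A -> H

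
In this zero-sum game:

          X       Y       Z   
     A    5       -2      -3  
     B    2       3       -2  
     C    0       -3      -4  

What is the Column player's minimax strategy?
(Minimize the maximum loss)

Column should play Z, value = -2

Work:
Column player minimizes Row's maximum payoff:
Column X: max payoff to Row = 5
Column Y: max payoff to Row = 3
Column Z: max payoff to Row = -2
Minimum is -2, achieved by column Z.
Minimax strategy: Z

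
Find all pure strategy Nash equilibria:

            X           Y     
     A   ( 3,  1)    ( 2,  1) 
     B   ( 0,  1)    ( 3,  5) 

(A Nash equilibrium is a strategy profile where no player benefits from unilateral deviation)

Nash equilibrium: (A, X), (B, Y)

Work:
Best responses:
  P1 vs X: payoffs [3, 0] → best response A (payoff 3)
  P1 vs Y: payoffs [2, 3] → best response B (payoff 3)
  P2 vs A: payoffs [1, 1] → best response X/Y (payoff 1)
  P2 vs B: payoffs [1, 5] → best response Y (payoff 5)
Mutual best responses: (A,X), (B,Y) → Nash equilibria.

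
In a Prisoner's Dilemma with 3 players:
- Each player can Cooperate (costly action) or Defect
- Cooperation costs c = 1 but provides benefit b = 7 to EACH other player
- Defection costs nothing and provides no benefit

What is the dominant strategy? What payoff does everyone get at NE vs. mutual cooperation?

Dominant: Defect; NE payoff = 0; Coop payoff = 13

Work:
Defect dominates (saves cost c = 1, benefit to others is external)
NE: All defect → everyone gets 0
If all cooperate: each receives (2)×7 - 1 = 13
Social dilemma: 13 > 0 but NE gives 0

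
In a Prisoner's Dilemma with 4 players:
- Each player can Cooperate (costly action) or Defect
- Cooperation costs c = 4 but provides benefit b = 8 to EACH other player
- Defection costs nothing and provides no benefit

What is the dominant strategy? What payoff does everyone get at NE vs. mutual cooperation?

Dominant: Defect; NE payoff = 0; Coop payoff = 20

Work:
Defect dominates (saves cost c = 4, benefit to others is external)
NE: All defect → everyone gets 0
If all cooperate: each receives (3)×8 - 4 = 20
Social dilemma: 20 > 0 but NE gives 0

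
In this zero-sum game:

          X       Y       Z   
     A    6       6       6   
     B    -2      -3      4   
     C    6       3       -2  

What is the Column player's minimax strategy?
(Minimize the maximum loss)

Column should play X or Y or Z (all achieve the minimum), value = 6

Work:
Column player minimizes Row's maximum payoff:
Column X: max payoff to Row = 6
Column Y: max payoff to Row = 6
Column Z: max payoff to Row = 6
Minimum is 6, achieved by columns X, Y, Z (tied).
Each of X or Y or Z is a minimax strategy.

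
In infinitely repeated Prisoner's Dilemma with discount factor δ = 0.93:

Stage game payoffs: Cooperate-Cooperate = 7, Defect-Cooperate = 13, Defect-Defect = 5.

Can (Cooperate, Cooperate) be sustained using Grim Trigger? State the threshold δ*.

δ* = 0.75; since δ = 0.93 ≥ 0.75, cooperation can be sustained

Work:
For Grim Trigger:
Cooperate forever: 7/(1-δ)
Defect then punished: 13 + 5·δ/(1-δ)
Need: 7/(1-δ) ≥ 13 + 5·δ/(1-δ)
Solving: δ ≥ (T-R)/(T-P) = (13-7)/(13-5) = 0.75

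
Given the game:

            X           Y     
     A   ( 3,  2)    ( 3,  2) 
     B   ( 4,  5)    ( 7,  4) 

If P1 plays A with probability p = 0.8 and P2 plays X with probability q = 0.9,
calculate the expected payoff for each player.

E[P1] = 3.26, E[P2] = 2.58

Work:
E[P1] = p·q·π₁(A,X) + p·(1-q)·π₁(A,Y) + (1-p)·q·π₁(B,X) + (1-p)·(1-q)·π₁(B,Y)
= 0.8·0.9·3 + 0.8·0.1·3 + 0.2·0.9·4 + 0.2·0.1·7
= 3.26

E[P2] = 2.58 (similar calculation)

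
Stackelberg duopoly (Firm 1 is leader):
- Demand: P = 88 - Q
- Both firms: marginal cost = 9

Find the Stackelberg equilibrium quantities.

q₁* (leader) = 39.5, q₂* (follower) = 19.75

Work:
Follower's reaction: q₂ = (a - c - q₁)/2
Leader substitutes: π₁ = q₁·(a - q₁ - (a-c-q₁)/2 - c)
FOC: q₁* = (88 - 9)/2 = 39.50
Then: q₂* = (88 - 9 - 39.5)/2 = 19.75
Leader has first-mover advantage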